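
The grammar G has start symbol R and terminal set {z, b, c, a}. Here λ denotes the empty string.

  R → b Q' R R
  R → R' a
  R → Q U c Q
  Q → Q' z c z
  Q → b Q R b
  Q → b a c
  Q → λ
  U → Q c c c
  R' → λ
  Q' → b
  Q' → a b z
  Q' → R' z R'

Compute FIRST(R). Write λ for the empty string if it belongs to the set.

{a, b, c, z}

FIRST(R'): from R'→λ we get {λ}. So FIRST(R') = {λ}.
FIRST(Q'): from Q'→b we get {b}; from Q'→a b z we get {a}; from Q'→R' z R' we get {z}. So FIRST(Q') = {a, b, z}.
FIRST(Q): from Q→Q' z c z we get {a, b, z}; from Q→b Q R b we get {b}; from Q→b a c we get {b}; from Q→λ we get {λ}. So FIRST(Q) = {λ, a, b, z}.
FIRST(U): from U→Q c c c we get {a, b, c, z}. So FIRST(U) = {a, b, c, z}.
FIRST(R): from R→b Q' R R we get {b}; from R→R' a we get {a}; from R→Q U c Q we get {a, b, c, z}. So FIRST(R) = {a, b, c, z}.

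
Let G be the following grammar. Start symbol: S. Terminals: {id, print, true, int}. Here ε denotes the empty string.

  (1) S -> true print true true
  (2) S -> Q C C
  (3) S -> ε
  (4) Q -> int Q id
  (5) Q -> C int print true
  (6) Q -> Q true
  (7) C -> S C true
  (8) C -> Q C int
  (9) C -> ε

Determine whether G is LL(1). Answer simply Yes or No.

FIRST(S) = {ε, int, true}
FIRST(Q) = {int, true}
FIRST(C) = {ε, int, true}
FOLLOW(S) = {$, int, true}
FOLLOW(Q) = {$, id, int, true}
FOLLOW(C) = {$, int, true}
Cell M[C, int] receives both C -> S C true and C -> Q C int and C -> ε — the grammar is not LL(1).

No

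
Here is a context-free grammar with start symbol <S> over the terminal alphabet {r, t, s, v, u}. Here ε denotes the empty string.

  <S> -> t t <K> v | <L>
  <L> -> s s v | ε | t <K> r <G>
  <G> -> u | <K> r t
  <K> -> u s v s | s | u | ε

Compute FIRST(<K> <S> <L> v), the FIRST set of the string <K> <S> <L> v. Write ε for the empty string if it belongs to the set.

FIRST(<L>): from <L>->s s v we get {s}; from <L>->ε we get {ε}; from <L>->t <K> r <G> we get {t}. So FIRST(<L>) = {ε, s, t}.
FIRST(<K>): from <K>->u s v s we get {u}; from <K>->s we get {s}; from <K>->u we get {u}; from <K>->ε we get {ε}. So FIRST(<K>) = {ε, s, u}.
FIRST(<S>): from <S>->t t <K> v we get {t}; from <S>-><L> we get {ε, s, t}. So FIRST(<S>) = {ε, s, t}.
FIRST(<G>): from <G>->u we get {u}; from <G>-><K> r t we get {r, s, u}. So FIRST(<G>) = {r, s, u}.
FIRST(<K> <S> <L> v): take FIRST of each symbol in turn, carrying on past any symbol whose FIRST contains ε; result {s, t, u, v}.

{s, t, u, v}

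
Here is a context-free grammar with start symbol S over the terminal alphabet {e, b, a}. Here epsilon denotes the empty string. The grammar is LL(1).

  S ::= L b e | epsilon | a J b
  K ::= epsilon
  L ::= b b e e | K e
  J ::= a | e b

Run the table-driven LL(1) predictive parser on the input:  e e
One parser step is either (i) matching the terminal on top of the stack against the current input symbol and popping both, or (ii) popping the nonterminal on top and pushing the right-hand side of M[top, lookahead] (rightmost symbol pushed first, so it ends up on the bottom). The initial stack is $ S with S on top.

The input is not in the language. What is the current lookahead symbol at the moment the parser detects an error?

     Stack      Input  Action
  1  $ S        e e $  expand S ::= L b e
  2  $ e b L    e e $  expand L ::= K e
  3  $ e b e K  e e $  expand K ::= epsilon
  4  $ e b e    e e $  match e
  5  $ e b      e $    error: top is terminal b but lookahead is e

e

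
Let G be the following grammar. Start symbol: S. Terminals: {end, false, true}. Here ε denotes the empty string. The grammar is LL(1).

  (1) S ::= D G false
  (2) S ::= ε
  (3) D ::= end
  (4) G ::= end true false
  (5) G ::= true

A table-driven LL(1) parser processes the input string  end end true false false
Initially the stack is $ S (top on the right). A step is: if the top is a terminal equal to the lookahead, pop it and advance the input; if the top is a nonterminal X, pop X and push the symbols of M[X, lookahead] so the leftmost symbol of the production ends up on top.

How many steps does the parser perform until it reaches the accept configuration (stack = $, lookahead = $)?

     Stack                   Input                       Action
  1  $ S                     end end true false false $  expand S ::= D G false
  2  $ false G D             end end true false false $  expand D ::= end
  3  $ false G end           end end true false false $  match end
  4  $ false G               end true false false $      expand G ::= end true false
  5  $ false false true end  end true false false $      match end
  6  $ false false true      true false false $          match true
  7  $ false false           false false $               match false
  8  $ false                 false $                     match false
Accept reached after 8 steps.

8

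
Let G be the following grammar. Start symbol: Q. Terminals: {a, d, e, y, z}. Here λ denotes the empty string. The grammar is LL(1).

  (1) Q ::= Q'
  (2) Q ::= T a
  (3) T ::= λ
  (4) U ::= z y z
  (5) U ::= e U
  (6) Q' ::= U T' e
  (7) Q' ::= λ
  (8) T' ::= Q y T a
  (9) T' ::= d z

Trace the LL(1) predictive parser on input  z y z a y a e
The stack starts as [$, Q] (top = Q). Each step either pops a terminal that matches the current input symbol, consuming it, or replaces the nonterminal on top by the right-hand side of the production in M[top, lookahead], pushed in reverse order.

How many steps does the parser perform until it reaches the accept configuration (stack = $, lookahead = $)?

14

step 1: stack=$ Q  input=z y z a y a e $  — expand Q ::= Q'
step 2: stack=$ Q'  input=z y z a y a e $  — expand Q' ::= U T' e
step 3: stack=$ e T' U  input=z y z a y a e $  — expand U ::= z y z
step 4: stack=$ e T' z y z  input=z y z a y a e $  — match z
step 5: stack=$ e T' z y  input=y z a y a e $  — match y
step 6: stack=$ e T' z  input=z a y a e $  — match z
step 7: stack=$ e T'  input=a y a e $  — expand T' ::= Q y T a
step 8: stack=$ e a T y Q  input=a y a e $  — expand Q ::= T a
step 9: stack=$ e a T y a T  input=a y a e $  — expand T ::= λ
step 10: stack=$ e a T y a  input=a y a e $  — match a
step 11: stack=$ e a T y  input=y a e $  — match y
step 12: stack=$ e a T  input=a e $  — expand T ::= λ
step 13: stack=$ e a  input=a e $  — match a
step 14: stack=$ e  input=e $  — match e
Accept reached after 14 steps.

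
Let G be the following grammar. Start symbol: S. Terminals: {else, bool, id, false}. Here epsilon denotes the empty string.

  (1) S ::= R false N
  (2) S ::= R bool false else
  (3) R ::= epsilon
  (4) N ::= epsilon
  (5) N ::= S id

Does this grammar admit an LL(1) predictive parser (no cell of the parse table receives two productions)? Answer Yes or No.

Yes

FIRST(S) = {bool, false}
FIRST(R) = {epsilon}
FIRST(N) = {epsilon, bool, false}
FOLLOW(S) = {$, id}
FOLLOW(R) = {bool, false}
FOLLOW(N) = {$, id}
Each cell of M receives at most one production.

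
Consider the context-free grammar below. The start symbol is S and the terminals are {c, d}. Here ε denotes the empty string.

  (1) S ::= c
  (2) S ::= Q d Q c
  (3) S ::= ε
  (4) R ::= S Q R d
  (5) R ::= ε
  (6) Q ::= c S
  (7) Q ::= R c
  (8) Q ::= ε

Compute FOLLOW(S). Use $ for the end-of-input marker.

{$, c, d}

FIRST(S) = {ε, c, d}  (via Q d Q c)
FIRST(R) = {ε, c, d}  (via S Q R d)
FIRST(Q) = {ε, c, d}  (via R c)
FOLLOW(S) includes $ since S is the start symbol.
FOLLOW(R): in R::=S Q R d, R is followed by d with FIRST {d}; in Q::=R c, R is followed by c with FIRST {c}. Thus FOLLOW(R) = {c, d}.
FOLLOW(Q): in S::=Q d Q c (occurrence 1), Q is followed by d Q c with FIRST {d}; in S::=Q d Q c (occurrence 2), Q is followed by c with FIRST {c}; in R::=S Q R d, Q is followed by R d with FIRST {c, d}. Thus FOLLOW(Q) = {c, d}.
FOLLOW(S): in R::=S Q R d, S is followed by Q R d with FIRST {c, d}; in Q::=c S, the suffix after S is empty, so FOLLOW(S) ⊇ FOLLOW(Q) = {c, d}. Thus FOLLOW(S) = {$, c, d}.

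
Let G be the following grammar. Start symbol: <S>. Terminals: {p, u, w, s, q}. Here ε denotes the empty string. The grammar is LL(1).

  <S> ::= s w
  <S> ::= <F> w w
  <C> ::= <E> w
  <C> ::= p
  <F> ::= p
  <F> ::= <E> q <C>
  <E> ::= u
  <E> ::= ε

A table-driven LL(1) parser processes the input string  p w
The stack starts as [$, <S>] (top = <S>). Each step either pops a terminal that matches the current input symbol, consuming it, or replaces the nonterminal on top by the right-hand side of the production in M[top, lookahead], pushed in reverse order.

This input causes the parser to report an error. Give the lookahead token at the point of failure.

     Stack      Input  Action
  1  $ <S>      p w $  expand <S> ::= <F> w w
  2  $ w w <F>  p w $  expand <F> ::= p
  3  $ w w p    p w $  match p
  4  $ w w      w $    match w
  5  $ w        $      error: top is terminal w but lookahead is $

$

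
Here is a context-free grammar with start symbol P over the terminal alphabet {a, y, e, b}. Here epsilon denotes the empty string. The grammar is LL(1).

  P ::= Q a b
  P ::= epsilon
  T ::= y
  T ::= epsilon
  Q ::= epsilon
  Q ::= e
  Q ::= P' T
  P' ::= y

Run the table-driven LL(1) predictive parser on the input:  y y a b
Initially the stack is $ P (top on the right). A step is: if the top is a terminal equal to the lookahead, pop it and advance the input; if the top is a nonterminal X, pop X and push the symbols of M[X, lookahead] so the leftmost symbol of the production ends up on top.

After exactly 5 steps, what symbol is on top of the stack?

y

     Stack       Input      Action
  1  $ P         y y a b $  expand P ::= Q a b
  2  $ b a Q     y y a b $  expand Q ::= P' T
  3  $ b a T P'  y y a b $  expand P' ::= y
  4  $ b a T y   y y a b $  match y
  5  $ b a T     y a b $    expand T ::= y
Stack after step 5: $ b a y (top = y).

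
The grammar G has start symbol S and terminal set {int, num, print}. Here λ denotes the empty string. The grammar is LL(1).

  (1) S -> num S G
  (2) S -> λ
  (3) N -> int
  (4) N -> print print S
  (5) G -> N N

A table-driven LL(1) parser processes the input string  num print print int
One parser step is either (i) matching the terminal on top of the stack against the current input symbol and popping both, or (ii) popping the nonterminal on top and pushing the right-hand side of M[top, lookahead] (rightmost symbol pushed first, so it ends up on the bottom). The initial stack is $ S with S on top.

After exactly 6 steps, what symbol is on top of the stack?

print

step 1: stack=$ S  input=num print print int $  — expand S -> num S G
step 2: stack=$ G S num  input=num print print int $  — match num
step 3: stack=$ G S  input=print print int $  — expand S -> λ
step 4: stack=$ G  input=print print int $  — expand G -> N N
step 5: stack=$ N N  input=print print int $  — expand N -> print print S
step 6: stack=$ N S print print  input=print print int $  — match print
Stack after step 6: $ N S print (top = print).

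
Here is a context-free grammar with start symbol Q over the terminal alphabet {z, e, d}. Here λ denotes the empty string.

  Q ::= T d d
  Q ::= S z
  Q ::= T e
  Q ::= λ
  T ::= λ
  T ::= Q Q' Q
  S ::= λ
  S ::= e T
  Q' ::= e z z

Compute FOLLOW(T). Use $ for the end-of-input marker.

{d, e, z}

FIRST(S) = {λ, e}
FIRST(Q') = {e}
FIRST(Q) = {λ, d, e, z}  (via T d d, S z, T e)
FIRST(T) = {λ, d, e, z}  (via Q Q' Q)
FOLLOW(Q) includes $ since Q is the start symbol.
FOLLOW(S): in Q::=S z, S is followed by z with FIRST {z}. Thus FOLLOW(S) = {z}.
FOLLOW(T): in Q::=T d d, T is followed by d d with FIRST {d}; in Q::=T e, T is followed by e with FIRST {e}; in S::=e T, the suffix after T is empty, so FOLLOW(T) ⊇ FOLLOW(S) = {z}. Thus FOLLOW(T) = {d, e, z}.
FOLLOW(Q): in T::=Q Q' Q (occurrence 1), Q is followed by Q' Q with FIRST {e}; in T::=Q Q' Q (occurrence 2), the suffix after Q is empty, so FOLLOW(Q) ⊇ FOLLOW(T) = {d, e, z}. Thus FOLLOW(Q) = {$, d, e, z}.
FOLLOW(Q'): in T::=Q Q' Q, Q' is followed by Q with FIRST {λ, d, e, z}; in T::=Q Q' Q, the suffix after Q' is nullable, so FOLLOW(Q') ⊇ FOLLOW(T) = {d, e, z}. Thus FOLLOW(Q') = {d, e, z}.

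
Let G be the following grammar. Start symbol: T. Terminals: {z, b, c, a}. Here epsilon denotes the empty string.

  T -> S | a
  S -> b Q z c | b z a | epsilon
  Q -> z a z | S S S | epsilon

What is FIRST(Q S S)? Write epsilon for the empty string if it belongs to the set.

{epsilon, b, z}

FIRST(S): from S->b Q z c we get {b}; from S->b z a we get {b}; from S->epsilon we get {epsilon}. So FIRST(S) = {epsilon, b}.
FIRST(T): from T->S we get {epsilon, b}; from T->a we get {a}. So FIRST(T) = {epsilon, a, b}.
FIRST(Q): from Q->z a z we get {z}; from Q->S S S we get {epsilon, b}; from Q->epsilon we get {epsilon}. So FIRST(Q) = {epsilon, b, z}.
FIRST(Q S S): take FIRST of each symbol in turn, carrying on past any symbol whose FIRST contains epsilon; result {epsilon, b, z}.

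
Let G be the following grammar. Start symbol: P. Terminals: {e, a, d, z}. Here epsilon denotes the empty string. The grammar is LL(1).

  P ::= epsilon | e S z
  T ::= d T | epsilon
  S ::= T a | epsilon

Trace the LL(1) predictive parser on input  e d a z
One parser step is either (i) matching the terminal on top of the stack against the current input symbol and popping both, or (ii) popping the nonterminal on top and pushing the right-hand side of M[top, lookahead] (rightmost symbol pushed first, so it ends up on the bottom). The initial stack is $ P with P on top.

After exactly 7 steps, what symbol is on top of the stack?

step 1: stack=$ P  input=e d a z $  — expand P ::= e S z
step 2: stack=$ z S e  input=e d a z $  — match e
step 3: stack=$ z S  input=d a z $  — expand S ::= T a
step 4: stack=$ z a T  input=d a z $  — expand T ::= d T
step 5: stack=$ z a T d  input=d a z $  — match d
step 6: stack=$ z a T  input=a z $  — expand T ::= epsilon
step 7: stack=$ z a  input=a z $  — match a
Stack after step 7: $ z (top = z).

z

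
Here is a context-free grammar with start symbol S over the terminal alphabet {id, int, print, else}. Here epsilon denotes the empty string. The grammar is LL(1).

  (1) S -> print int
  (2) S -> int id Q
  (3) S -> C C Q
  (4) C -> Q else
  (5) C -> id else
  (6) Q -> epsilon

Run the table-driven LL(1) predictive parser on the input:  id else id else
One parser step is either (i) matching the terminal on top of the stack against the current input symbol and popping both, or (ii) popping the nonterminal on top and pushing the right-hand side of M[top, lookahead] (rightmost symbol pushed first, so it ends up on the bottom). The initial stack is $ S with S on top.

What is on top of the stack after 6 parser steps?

else

     Stack          Input              Action
  1  $ S            id else id else $  expand S -> C C Q
  2  $ Q C C        id else id else $  expand C -> id else
  3  $ Q C else id  id else id else $  match id
  4  $ Q C else     else id else $     match else
  5  $ Q C          id else $          expand C -> id else
  6  $ Q else id    id else $          match id
Stack after step 6: $ Q else (top = else).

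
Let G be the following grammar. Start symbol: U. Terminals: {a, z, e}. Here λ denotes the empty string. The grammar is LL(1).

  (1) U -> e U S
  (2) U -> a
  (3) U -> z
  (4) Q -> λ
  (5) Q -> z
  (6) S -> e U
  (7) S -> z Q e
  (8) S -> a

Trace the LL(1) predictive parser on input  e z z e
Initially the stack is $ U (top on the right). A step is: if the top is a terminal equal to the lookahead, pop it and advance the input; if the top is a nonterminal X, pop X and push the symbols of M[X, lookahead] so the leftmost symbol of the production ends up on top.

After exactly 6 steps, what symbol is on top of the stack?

step 1: stack=$ U  input=e z z e $  — expand U -> e U S
step 2: stack=$ S U e  input=e z z e $  — match e
step 3: stack=$ S U  input=z z e $  — expand U -> z
step 4: stack=$ S z  input=z z e $  — match z
step 5: stack=$ S  input=z e $  — expand S -> z Q e
step 6: stack=$ e Q z  input=z e $  — match z
Stack after step 6: $ e Q (top = Q).

Q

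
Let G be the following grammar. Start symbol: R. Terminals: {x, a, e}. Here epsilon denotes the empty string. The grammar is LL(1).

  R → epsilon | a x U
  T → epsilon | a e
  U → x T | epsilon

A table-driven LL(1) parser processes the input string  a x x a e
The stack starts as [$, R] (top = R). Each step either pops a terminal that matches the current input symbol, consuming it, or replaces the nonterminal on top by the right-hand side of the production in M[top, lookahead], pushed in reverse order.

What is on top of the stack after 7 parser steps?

e

step 1: stack=$ R  input=a x x a e $  — expand R → a x U
step 2: stack=$ U x a  input=a x x a e $  — match a
step 3: stack=$ U x  input=x x a e $  — match x
step 4: stack=$ U  input=x a e $  — expand U → x T
step 5: stack=$ T x  input=x a e $  — match x
step 6: stack=$ T  input=a e $  — expand T → a e
step 7: stack=$ e a  input=a e $  — match a
Stack after step 7: $ e (top = e).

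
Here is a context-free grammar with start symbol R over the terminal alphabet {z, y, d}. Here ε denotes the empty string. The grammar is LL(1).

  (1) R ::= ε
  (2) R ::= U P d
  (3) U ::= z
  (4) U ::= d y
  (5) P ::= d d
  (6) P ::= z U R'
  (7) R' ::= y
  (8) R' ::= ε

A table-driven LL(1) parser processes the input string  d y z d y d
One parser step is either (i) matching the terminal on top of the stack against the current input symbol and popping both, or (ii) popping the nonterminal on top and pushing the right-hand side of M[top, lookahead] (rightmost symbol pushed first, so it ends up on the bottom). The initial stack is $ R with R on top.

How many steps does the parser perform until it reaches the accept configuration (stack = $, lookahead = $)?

step 1: stack=$ R  input=d y z d y d $  — expand R ::= U P d
step 2: stack=$ d P U  input=d y z d y d $  — expand U ::= d y
step 3: stack=$ d P y d  input=d y z d y d $  — match d
step 4: stack=$ d P y  input=y z d y d $  — match y
step 5: stack=$ d P  input=z d y d $  — expand P ::= z U R'
step 6: stack=$ d R' U z  input=z d y d $  — match z
step 7: stack=$ d R' U  input=d y d $  — expand U ::= d y
step 8: stack=$ d R' y d  input=d y d $  — match d
step 9: stack=$ d R' y  input=y d $  — match y
step 10: stack=$ d R'  input=d $  — expand R' ::= ε
step 11: stack=$ d  input=d $  — match d
Accept reached after 11 steps.

11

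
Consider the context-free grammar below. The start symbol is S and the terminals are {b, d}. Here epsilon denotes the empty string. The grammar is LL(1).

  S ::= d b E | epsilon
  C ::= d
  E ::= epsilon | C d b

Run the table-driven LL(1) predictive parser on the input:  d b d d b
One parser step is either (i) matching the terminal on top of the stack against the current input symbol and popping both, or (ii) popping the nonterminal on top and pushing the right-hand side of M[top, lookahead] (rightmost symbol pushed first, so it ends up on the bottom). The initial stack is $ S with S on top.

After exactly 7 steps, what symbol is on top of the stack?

step 1: stack=$ S  input=d b d d b $  — expand S ::= d b E
step 2: stack=$ E b d  input=d b d d b $  — match d
step 3: stack=$ E b  input=b d d b $  — match b
step 4: stack=$ E  input=d d b $  — expand E ::= C d b
step 5: stack=$ b d C  input=d d b $  — expand C ::= d
step 6: stack=$ b d d  input=d d b $  — match d
step 7: stack=$ b d  input=d b $  — match d
Stack after step 7: $ b (top = b).

b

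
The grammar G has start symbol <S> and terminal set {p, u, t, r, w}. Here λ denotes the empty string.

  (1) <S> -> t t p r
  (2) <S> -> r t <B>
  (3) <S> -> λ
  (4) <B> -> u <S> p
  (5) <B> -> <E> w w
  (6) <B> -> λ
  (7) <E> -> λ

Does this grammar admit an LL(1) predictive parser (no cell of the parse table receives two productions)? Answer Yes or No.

FIRST(<S>) = {λ, r, t}
FIRST(<B>) = {λ, u, w}
FIRST(<E>) = {λ}
FOLLOW(<S>) = {$, p}
FOLLOW(<B>) = {$, p}
FOLLOW(<E>) = {w}
Each cell of M receives at most one production.

Yes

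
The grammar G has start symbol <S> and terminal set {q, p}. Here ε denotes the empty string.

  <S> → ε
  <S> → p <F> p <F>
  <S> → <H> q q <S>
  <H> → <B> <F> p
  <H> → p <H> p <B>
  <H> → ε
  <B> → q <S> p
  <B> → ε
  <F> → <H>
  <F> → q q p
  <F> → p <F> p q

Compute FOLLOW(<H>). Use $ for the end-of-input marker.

{$, p, q}

FIRST(<B>) = {ε, q}
FIRST(<S>) = {ε, p, q}  (via <H> q q <S>)
FIRST(<H>) = {ε, p, q}  (via <B> <F> p)
FIRST(<F>) = {ε, p, q}  (via <H>)
FOLLOW(<S>) includes $ since <S> is the start symbol.
FOLLOW(<S>): in <S>→<H> q q <S>, the suffix after <S> is empty (adds nothing new); in <B>→q <S> p, <S> is followed by p with FIRST {p}. Thus FOLLOW(<S>) = {$, p}.
FOLLOW(<F>): in <S>→p <F> p <F> (occurrence 1), <F> is followed by p <F> with FIRST {p}; in <S>→p <F> p <F> (occurrence 2), the suffix after <F> is empty, so FOLLOW(<F>) ⊇ FOLLOW(<S>) = {$, p}; in <H>→<B> <F> p, <F> is followed by p with FIRST {p}; in <F>→p <F> p q, <F> is followed by p q with FIRST {p}. Thus FOLLOW(<F>) = {$, p}.
FOLLOW(<H>): in <S>→<H> q q <S>, <H> is followed by q q <S> with FIRST {q}; in <H>→p <H> p <B>, <H> is followed by p <B> with FIRST {p}; in <F>→<H>, the suffix after <H> is empty, so FOLLOW(<H>) ⊇ FOLLOW(<F>) = {$, p}. Thus FOLLOW(<H>) = {$, p, q}.
FOLLOW(<B>): in <H>→<B> <F> p, <B> is followed by <F> p with FIRST {p, q}; in <H>→p <H> p <B>, the suffix after <B> is empty, so FOLLOW(<B>) ⊇ FOLLOW(<H>) = {$, p, q}. Thus FOLLOW(<B>) = {$, p, q}.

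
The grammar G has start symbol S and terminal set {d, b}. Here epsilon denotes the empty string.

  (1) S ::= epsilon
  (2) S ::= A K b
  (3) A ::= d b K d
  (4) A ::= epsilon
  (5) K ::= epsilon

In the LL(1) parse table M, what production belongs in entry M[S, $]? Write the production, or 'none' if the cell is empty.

S ::= epsilon

FIRST(A): from A::=d b K d we get {d}; from A::=epsilon we get {epsilon}. So FIRST(A) = {epsilon, d}.
FIRST(K): from K::=epsilon we get {epsilon}. So FIRST(K) = {epsilon}.
FIRST(S): from S::=epsilon we get {epsilon}; from S::=A K b we get {b, d}. So FIRST(S) = {epsilon, b, d}.
FOLLOW(S) includes $ since S is the start symbol.
FOLLOW(S): S appears on no right-hand side. Thus FOLLOW(S) = {$}.
For S ::= epsilon: FIRST(epsilon) = {epsilon}, so it goes in M[S, t] for t ∈ {}; since epsilon ∈ FIRST, also for every t ∈ FOLLOW(S) = {$}.
For S ::= A K b: FIRST(A K b) = {b, d}, so it goes in M[S, t] for t ∈ {b, d}.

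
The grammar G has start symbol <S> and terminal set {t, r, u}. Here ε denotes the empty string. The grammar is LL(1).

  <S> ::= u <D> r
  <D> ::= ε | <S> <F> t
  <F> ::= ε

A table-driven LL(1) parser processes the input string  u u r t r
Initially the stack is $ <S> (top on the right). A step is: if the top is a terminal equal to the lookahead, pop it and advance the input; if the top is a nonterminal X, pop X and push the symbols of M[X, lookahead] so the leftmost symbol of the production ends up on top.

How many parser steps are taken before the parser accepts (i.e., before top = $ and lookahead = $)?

10

step 1: stack=$ <S>  input=u u r t r $  — expand <S> ::= u <D> r
step 2: stack=$ r <D> u  input=u u r t r $  — match u
step 3: stack=$ r <D>  input=u r t r $  — expand <D> ::= <S> <F> t
step 4: stack=$ r t <F> <S>  input=u r t r $  — expand <S> ::= u <D> r
step 5: stack=$ r t <F> r <D> u  input=u r t r $  — match u
step 6: stack=$ r t <F> r <D>  input=r t r $  — expand <D> ::= ε
step 7: stack=$ r t <F> r  input=r t r $  — match r
step 8: stack=$ r t <F>  input=t r $  — expand <F> ::= ε
step 9: stack=$ r t  input=t r $  — match t
step 10: stack=$ r  input=r $  — match r
Accept reached after 10 steps.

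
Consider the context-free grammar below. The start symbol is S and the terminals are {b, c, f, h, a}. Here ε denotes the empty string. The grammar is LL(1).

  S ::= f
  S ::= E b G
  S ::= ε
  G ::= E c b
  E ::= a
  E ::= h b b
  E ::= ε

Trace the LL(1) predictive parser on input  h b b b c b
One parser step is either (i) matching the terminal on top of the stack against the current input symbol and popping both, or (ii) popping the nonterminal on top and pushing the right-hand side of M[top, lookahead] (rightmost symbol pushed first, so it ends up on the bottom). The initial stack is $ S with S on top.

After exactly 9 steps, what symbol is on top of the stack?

b

step 1: stack=$ S  input=h b b b c b $  — expand S ::= E b G
step 2: stack=$ G b E  input=h b b b c b $  — expand E ::= h b b
step 3: stack=$ G b b b h  input=h b b b c b $  — match h
step 4: stack=$ G b b b  input=b b b c b $  — match b
step 5: stack=$ G b b  input=b b c b $  — match b
step 6: stack=$ G b  input=b c b $  — match b
step 7: stack=$ G  input=c b $  — expand G ::= E c b
step 8: stack=$ b c E  input=c b $  — expand E ::= ε
step 9: stack=$ b c  input=c b $  — match c
Stack after step 9: $ b (top = b).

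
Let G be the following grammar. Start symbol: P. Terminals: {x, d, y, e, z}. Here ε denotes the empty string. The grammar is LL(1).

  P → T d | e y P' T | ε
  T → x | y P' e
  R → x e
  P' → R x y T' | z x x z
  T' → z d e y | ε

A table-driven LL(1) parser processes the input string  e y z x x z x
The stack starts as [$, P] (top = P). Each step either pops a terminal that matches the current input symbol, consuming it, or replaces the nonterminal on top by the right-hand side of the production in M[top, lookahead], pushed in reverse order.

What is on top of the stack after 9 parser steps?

x

step 1: stack=$ P  input=e y z x x z x $  — expand P → e y P' T
step 2: stack=$ T P' y e  input=e y z x x z x $  — match e
step 3: stack=$ T P' y  input=y z x x z x $  — match y
step 4: stack=$ T P'  input=z x x z x $  — expand P' → z x x z
step 5: stack=$ T z x x z  input=z x x z x $  — match z
step 6: stack=$ T z x x  input=x x z x $  — match x
step 7: stack=$ T z x  input=x z x $  — match x
step 8: stack=$ T z  input=z x $  — match z
step 9: stack=$ T  input=x $  — expand T → x
Stack after step 9: $ x (top = x).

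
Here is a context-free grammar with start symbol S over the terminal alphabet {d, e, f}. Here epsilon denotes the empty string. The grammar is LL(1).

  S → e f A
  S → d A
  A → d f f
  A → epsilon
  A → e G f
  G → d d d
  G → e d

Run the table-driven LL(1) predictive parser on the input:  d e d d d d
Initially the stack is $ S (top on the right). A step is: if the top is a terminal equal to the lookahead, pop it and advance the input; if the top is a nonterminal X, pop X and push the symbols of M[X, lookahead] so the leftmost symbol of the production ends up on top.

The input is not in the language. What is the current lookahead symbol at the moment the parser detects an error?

step 1: stack=$ S  input=d e d d d d $  — expand S → d A
step 2: stack=$ A d  input=d e d d d d $  — match d
step 3: stack=$ A  input=e d d d d $  — expand A → e G f
step 4: stack=$ f G e  input=e d d d d $  — match e
step 5: stack=$ f G  input=d d d d $  — expand G → d d d
step 6: stack=$ f d d d  input=d d d d $  — match d
step 7: stack=$ f d d  input=d d d $  — match d
step 8: stack=$ f d  input=d d $  — match d
step 9: stack=$ f  input=d $  — error: top is terminal f but lookahead is d

d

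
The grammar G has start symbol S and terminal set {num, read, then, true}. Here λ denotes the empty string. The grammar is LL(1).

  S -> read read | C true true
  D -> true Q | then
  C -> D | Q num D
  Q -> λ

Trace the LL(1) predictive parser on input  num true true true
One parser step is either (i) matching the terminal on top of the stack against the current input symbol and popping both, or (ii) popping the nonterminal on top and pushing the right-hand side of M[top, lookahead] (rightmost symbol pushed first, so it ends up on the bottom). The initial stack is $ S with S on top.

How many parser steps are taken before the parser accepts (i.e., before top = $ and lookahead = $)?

     Stack                Input                 Action
  1  $ S                  num true true true $  expand S -> C true true
  2  $ true true C        num true true true $  expand C -> Q num D
  3  $ true true D num Q  num true true true $  expand Q -> λ
  4  $ true true D num    num true true true $  match num
  5  $ true true D        true true true $      expand D -> true Q
  6  $ true true Q true   true true true $      match true
  7  $ true true Q        true true $           expand Q -> λ
  8  $ true true          true true $           match true
  9  $ true               true $                match true
Accept reached after 9 steps.

9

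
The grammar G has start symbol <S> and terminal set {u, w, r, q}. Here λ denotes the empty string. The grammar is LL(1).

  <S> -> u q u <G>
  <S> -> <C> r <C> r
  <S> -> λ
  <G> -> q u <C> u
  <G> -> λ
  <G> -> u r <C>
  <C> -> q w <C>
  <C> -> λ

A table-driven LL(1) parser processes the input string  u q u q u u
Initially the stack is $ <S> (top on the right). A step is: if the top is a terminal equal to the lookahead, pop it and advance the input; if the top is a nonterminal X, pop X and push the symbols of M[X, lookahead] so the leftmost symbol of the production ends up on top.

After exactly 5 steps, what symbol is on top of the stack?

step 1: stack=$ <S>  input=u q u q u u $  — expand <S> -> u q u <G>
step 2: stack=$ <G> u q u  input=u q u q u u $  — match u
step 3: stack=$ <G> u q  input=q u q u u $  — match q
step 4: stack=$ <G> u  input=u q u u $  — match u
step 5: stack=$ <G>  input=q u u $  — expand <G> -> q u <C> u
Stack after step 5: $ u <C> u q (top = q).

q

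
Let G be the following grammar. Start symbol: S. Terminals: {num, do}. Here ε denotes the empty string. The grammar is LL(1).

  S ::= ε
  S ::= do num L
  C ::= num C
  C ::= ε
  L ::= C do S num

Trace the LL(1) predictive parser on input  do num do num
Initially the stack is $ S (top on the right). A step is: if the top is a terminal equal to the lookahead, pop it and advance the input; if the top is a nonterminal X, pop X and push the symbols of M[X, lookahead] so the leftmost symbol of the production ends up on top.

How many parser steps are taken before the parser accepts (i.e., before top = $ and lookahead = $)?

8

     Stack         Input            Action
  1  $ S           do num do num $  expand S ::= do num L
  2  $ L num do    do num do num $  match do
  3  $ L num       num do num $     match num
  4  $ L           do num $         expand L ::= C do S num
  5  $ num S do C  do num $         expand C ::= ε
  6  $ num S do    do num $         match do
  7  $ num S       num $            expand S ::= ε
  8  $ num         num $            match num
Accept reached after 8 steps.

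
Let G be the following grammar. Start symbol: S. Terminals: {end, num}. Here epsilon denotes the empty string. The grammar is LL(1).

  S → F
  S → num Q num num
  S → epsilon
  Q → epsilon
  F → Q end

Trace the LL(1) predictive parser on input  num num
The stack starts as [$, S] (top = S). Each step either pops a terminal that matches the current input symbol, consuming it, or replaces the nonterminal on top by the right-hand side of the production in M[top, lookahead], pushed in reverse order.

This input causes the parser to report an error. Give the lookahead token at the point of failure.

$

step 1: stack=$ S  input=num num $  — expand S → num Q num num
step 2: stack=$ num num Q num  input=num num $  — match num
step 3: stack=$ num num Q  input=num $  — expand Q → epsilon
step 4: stack=$ num num  input=num $  — match num
step 5: stack=$ num  input=$  — error: top is terminal num but lookahead is $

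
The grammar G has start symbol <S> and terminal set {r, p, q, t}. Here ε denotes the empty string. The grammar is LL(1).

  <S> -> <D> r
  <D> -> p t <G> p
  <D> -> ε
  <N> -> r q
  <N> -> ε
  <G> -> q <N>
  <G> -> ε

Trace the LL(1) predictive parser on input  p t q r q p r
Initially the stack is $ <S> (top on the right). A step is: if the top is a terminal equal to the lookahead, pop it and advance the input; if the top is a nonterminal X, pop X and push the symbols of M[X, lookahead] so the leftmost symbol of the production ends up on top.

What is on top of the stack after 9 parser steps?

step 1: stack=$ <S>  input=p t q r q p r $  — expand <S> -> <D> r
step 2: stack=$ r <D>  input=p t q r q p r $  — expand <D> -> p t <G> p
step 3: stack=$ r p <G> t p  input=p t q r q p r $  — match p
step 4: stack=$ r p <G> t  input=t q r q p r $  — match t
step 5: stack=$ r p <G>  input=q r q p r $  — expand <G> -> q <N>
step 6: stack=$ r p <N> q  input=q r q p r $  — match q
step 7: stack=$ r p <N>  input=r q p r $  — expand <N> -> r q
step 8: stack=$ r p q r  input=r q p r $  — match r
step 9: stack=$ r p q  input=q p r $  — match q
Stack after step 9: $ r p (top = p).

p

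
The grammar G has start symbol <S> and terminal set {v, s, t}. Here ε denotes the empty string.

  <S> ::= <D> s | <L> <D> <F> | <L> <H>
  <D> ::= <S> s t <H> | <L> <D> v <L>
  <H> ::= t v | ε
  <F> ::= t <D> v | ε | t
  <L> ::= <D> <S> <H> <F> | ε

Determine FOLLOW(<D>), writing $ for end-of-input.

{$, s, t, v}

FIRST(<H>): from <H>::=t v we get {t}; from <H>::=ε we get {ε}. So FIRST(<H>) = {ε, t}.
FIRST(<F>): from <F>::=t <D> v we get {t}; from <F>::=ε we get {ε}; from <F>::=t we get {t}. So FIRST(<F>) = {ε, t}.
FIRST(<S>): from <S>::=<D> s we get {s, t}; from <S>::=<L> <D> <F> we get {s, t}; from <S>::=<L> <H> we get {ε, s, t}. So FIRST(<S>) = {ε, s, t}.
FIRST(<D>): from <D>::=<S> s t <H> we get {s, t}; from <D>::=<L> <D> v <L> we get {s, t}. So FIRST(<D>) = {s, t}.
FIRST(<L>): from <L>::=<D> <S> <H> <F> we get {s, t}; from <L>::=ε we get {ε}. So FIRST(<L>) = {ε, s, t}.
FOLLOW(<S>) includes $ since <S> is the start symbol.
FOLLOW(<S>): in <D>::=<S> s t <H>, <S> is followed by s t <H> with FIRST {s}; in <L>::=<D> <S> <H> <F>, <S> is followed by <H> <F> with FIRST {ε, t}; in <L>::=<D> <S> <H> <F>, the suffix after <S> is nullable, so FOLLOW(<S>) ⊇ FOLLOW(<L>) = {$, s, t, v}. Thus FOLLOW(<S>) = {$, s, t, v}.
FOLLOW(<D>): in <S>::=<D> s, <D> is followed by s with FIRST {s}; in <S>::=<L> <D> <F>, <D> is followed by <F> with FIRST {ε, t}; in <S>::=<L> <D> <F>, the suffix after <D> is nullable, so FOLLOW(<D>) ⊇ FOLLOW(<S>) = {$, s, t, v}; in <D>::=<L> <D> v <L>, <D> is followed by v <L> with FIRST {v}; in <F>::=t <D> v, <D> is followed by v with FIRST {v}; in <L>::=<D> <S> <H> <F>, <D> is followed by <S> <H> <F> with FIRST {ε, s, t}; in <L>::=<D> <S> <H> <F>, the suffix after <D> is nullable, so FOLLOW(<D>) ⊇ FOLLOW(<L>) = {$, s, t, v}. Thus FOLLOW(<D>) = {$, s, t, v}.
FOLLOW(<L>): in <S>::=<L> <D> <F>, <L> is followed by <D> <F> with FIRST {s, t}; in <S>::=<L> <H>, <L> is followed by <H> with FIRST {ε, t}; in <S>::=<L> <H>, the suffix after <L> is nullable, so FOLLOW(<L>) ⊇ FOLLOW(<S>) = {$, s, t, v}; in <D>::=<L> <D> v <L> (occurrence 1), <L> is followed by <D> v <L> with FIRST {s, t}; in <D>::=<L> <D> v <L> (occurrence 2), the suffix after <L> is empty, so FOLLOW(<L>) ⊇ FOLLOW(<D>) = {$, s, t, v}. Thus FOLLOW(<L>) = {$, s, t, v}.
FOLLOW(<H>): in <S>::=<L> <H>, the suffix after <H> is empty, so FOLLOW(<H>) ⊇ FOLLOW(<S>) = {$, s, t, v}; in <D>::=<S> s t <H>, the suffix after <H> is empty, so FOLLOW(<H>) ⊇ FOLLOW(<D>) = {$, s, t, v}; in <L>::=<D> <S> <H> <F>, <H> is followed by <F> with FIRST {ε, t}; in <L>::=<D> <S> <H> <F>, the suffix after <H> is nullable, so FOLLOW(<H>) ⊇ FOLLOW(<L>) = {$, s, t, v}. Thus FOLLOW(<H>) = {$, s, t, v}.
FOLLOW(<F>): in <S>::=<L> <D> <F>, the suffix after <F> is empty, so FOLLOW(<F>) ⊇ FOLLOW(<S>) = {$, s, t, v}; in <L>::=<D> <S> <H> <F>, the suffix after <F> is empty, so FOLLOW(<F>) ⊇ FOLLOW(<L>) = {$, s, t, v}. Thus FOLLOW(<F>) = {$, s, t, v}.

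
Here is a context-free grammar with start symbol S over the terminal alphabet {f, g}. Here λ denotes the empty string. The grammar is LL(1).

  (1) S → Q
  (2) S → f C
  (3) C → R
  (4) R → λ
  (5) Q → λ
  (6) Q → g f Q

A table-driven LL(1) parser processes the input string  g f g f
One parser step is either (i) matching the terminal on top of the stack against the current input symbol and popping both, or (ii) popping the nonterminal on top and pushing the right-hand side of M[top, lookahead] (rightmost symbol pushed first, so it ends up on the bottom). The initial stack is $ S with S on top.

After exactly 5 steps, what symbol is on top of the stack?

g

step 1: stack=$ S  input=g f g f $  — expand S → Q
step 2: stack=$ Q  input=g f g f $  — expand Q → g f Q
step 3: stack=$ Q f g  input=g f g f $  — match g
step 4: stack=$ Q f  input=f g f $  — match f
step 5: stack=$ Q  input=g f $  — expand Q → g f Q
Stack after step 5: $ Q f g (top = g).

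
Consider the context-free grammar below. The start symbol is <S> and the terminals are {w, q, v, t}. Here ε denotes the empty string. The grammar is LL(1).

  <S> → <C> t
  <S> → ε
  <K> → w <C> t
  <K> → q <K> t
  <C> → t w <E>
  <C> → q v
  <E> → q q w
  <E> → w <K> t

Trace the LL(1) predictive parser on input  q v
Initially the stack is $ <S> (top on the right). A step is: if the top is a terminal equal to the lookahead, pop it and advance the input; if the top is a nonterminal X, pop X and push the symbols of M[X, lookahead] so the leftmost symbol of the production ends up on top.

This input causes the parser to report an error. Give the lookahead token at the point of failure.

$

     Stack    Input  Action
  1  $ <S>    q v $  expand <S> → <C> t
  2  $ t <C>  q v $  expand <C> → q v
  3  $ t v q  q v $  match q
  4  $ t v    v $    match v
  5  $ t      $      error: top is terminal t but lookahead is $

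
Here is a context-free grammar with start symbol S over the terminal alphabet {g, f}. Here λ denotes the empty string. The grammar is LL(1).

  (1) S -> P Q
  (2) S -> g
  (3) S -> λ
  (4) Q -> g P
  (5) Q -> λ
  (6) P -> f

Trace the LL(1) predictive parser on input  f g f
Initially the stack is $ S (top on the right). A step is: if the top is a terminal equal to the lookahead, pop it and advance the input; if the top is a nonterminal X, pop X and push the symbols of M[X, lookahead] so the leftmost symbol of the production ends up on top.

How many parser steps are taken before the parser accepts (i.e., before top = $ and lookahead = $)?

7

     Stack  Input    Action
  1  $ S    f g f $  expand S -> P Q
  2  $ Q P  f g f $  expand P -> f
  3  $ Q f  f g f $  match f
  4  $ Q    g f $    expand Q -> g P
  5  $ P g  g f $    match g
  6  $ P    f $      expand P -> f
  7  $ f    f $      match f
Accept reached after 7 steps.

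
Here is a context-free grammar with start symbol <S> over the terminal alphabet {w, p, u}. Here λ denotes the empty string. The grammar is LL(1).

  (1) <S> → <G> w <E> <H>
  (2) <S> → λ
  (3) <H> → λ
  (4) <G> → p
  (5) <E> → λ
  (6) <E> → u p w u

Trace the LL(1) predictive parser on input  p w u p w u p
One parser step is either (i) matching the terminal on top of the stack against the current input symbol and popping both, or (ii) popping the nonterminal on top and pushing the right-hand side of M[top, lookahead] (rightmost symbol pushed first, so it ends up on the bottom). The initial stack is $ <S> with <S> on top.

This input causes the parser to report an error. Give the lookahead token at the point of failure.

p

step 1: stack=$ <S>  input=p w u p w u p $  — expand <S> → <G> w <E> <H>
step 2: stack=$ <H> <E> w <G>  input=p w u p w u p $  — expand <G> → p
step 3: stack=$ <H> <E> w p  input=p w u p w u p $  — match p
step 4: stack=$ <H> <E> w  input=w u p w u p $  — match w
step 5: stack=$ <H> <E>  input=u p w u p $  — expand <E> → u p w u
step 6: stack=$ <H> u w p u  input=u p w u p $  — match u
step 7: stack=$ <H> u w p  input=p w u p $  — match p
step 8: stack=$ <H> u w  input=w u p $  — match w
step 9: stack=$ <H> u  input=u p $  — match u
step 10: stack=$ <H>  input=p $  — error: M[<H>, p] is empty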